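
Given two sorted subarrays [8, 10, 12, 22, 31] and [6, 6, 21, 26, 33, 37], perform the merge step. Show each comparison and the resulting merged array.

Merging process:

Compare 8 vs 6: take 6 from right. Merged: [6]
Compare 8 vs 6: take 6 from right. Merged: [6, 6]
Compare 8 vs 21: take 8 from left. Merged: [6, 6, 8]
Compare 10 vs 21: take 10 from left. Merged: [6, 6, 8, 10]
Compare 12 vs 21: take 12 from left. Merged: [6, 6, 8, 10, 12]
Compare 22 vs 21: take 21 from right. Merged: [6, 6, 8, 10, 12, 21]
Compare 22 vs 26: take 22 from left. Merged: [6, 6, 8, 10, 12, 21, 22]
Compare 31 vs 26: take 26 from right. Merged: [6, 6, 8, 10, 12, 21, 22, 26]
Compare 31 vs 33: take 31 from left. Merged: [6, 6, 8, 10, 12, 21, 22, 26, 31]
Append remaining from right: [33, 37]. Merged: [6, 6, 8, 10, 12, 21, 22, 26, 31, 33, 37]

Final merged array: [6, 6, 8, 10, 12, 21, 22, 26, 31, 33, 37]
Total comparisons: 9

The merged array is [6, 6, 8, 10, 12, 21, 22, 26, 31, 33, 37], requiring 9 comparisons. The merge step runs in O(n) time where n is the total number of elements.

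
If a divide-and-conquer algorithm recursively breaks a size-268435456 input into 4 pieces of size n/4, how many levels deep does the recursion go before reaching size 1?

For divide and conquer with division factor 4:

Problem sizes at each level:
Level 0: 268435456
Level 1: 67108864
Level 2: 16777216
Level 3: 4194304
Level 4: 1048576
Level 5: 262144
Level 6: 65536
Level 7: 16384
Level 8: 4096
Level 9: 1024
Level 10: 256
Level 11: 64
Level 12: 16
Level 13: 4
Level 14: 1

The root is level 0 and the size-1 base case is level 14 (the tree spans levels 0 through 14, i.e. 15 levels counting the root), so the depth is the number of divisions: log_4(268435456) = 14

The recursion tree depth is log_4(268435456) = 14. At each level, the problem size is divided by 4, so it takes 14 divisions to reduce to a base case of size 1. The algorithm makes 4 recursive calls at each level.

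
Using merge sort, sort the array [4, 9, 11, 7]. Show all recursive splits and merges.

Merge sort trace:

Split: [4, 9, 11, 7] -> [4, 9] and [11, 7]
  Split: [4, 9] -> [4] and [9]
  Merge: [4] + [9] -> [4, 9]
  Split: [11, 7] -> [11] and [7]
  Merge: [11] + [7] -> [7, 11]
Merge: [4, 9] + [7, 11] -> [4, 7, 9, 11]

Final sorted array: [4, 7, 9, 11]

The merge sort proceeds by recursively splitting the array and merging sorted halves.
After all merges, the sorted array is [4, 7, 9, 11].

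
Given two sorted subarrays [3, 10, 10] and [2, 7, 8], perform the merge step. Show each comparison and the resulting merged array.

Merging process:

Compare 3 vs 2: take 2 from right. Merged: [2]
Compare 3 vs 7: take 3 from left. Merged: [2, 3]
Compare 10 vs 7: take 7 from right. Merged: [2, 3, 7]
Compare 10 vs 8: take 8 from right. Merged: [2, 3, 7, 8]
Append remaining from left: [10, 10]. Merged: [2, 3, 7, 8, 10, 10]

Final merged array: [2, 3, 7, 8, 10, 10]
Total comparisons: 4

The merged array is [2, 3, 7, 8, 10, 10], requiring 4 comparisons. The merge step runs in O(n) time where n is the total number of elements.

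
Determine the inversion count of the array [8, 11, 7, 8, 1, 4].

Finding inversions in [8, 11, 7, 8, 1, 4]:

(0, 2): arr[0]=8 > arr[2]=7
(0, 4): arr[0]=8 > arr[4]=1
(0, 5): arr[0]=8 > arr[5]=4
(1, 2): arr[1]=11 > arr[2]=7
(1, 3): arr[1]=11 > arr[3]=8
(1, 4): arr[1]=11 > arr[4]=1
(1, 5): arr[1]=11 > arr[5]=4
(2, 4): arr[2]=7 > arr[4]=1
(2, 5): arr[2]=7 > arr[5]=4
(3, 4): arr[3]=8 > arr[4]=1
(3, 5): arr[3]=8 > arr[5]=4

Total inversions: 11

The array has 11 inversion(s): (0,2), (0,4), (0,5), (1,2), (1,3), (1,4), (1,5), (2,4), (2,5), (3,4), (3,5). Each pair (i,j) satisfies i < j and arr[i] > arr[j].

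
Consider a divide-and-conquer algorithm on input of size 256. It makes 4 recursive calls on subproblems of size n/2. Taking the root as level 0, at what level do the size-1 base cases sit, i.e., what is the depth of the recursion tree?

For divide and conquer with division factor 2:

Problem sizes at each level:
Level 0: 256
Level 1: 128
Level 2: 64
Level 3: 32
Level 4: 16
Level 5: 8
Level 6: 4
Level 7: 2
Level 8: 1

The root is level 0 and the size-1 base case is level 8 (the tree spans levels 0 through 8, i.e. 9 levels counting the root), so the depth is the number of divisions: log_2(256) = 8

The recursion tree depth is log_2(256) = 8. At each level, the problem size is divided by 2, so it takes 8 divisions to reduce to a base case of size 1. The algorithm makes 4 recursive calls at each level.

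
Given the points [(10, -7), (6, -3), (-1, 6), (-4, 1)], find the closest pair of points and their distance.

Computing all pairwise distances among 4 points:

d((10, -7), (6, -3)) = 5.6569 <-- minimum
d((10, -7), (-1, 6)) = 17.0294
d((10, -7), (-4, 1)) = 16.1245
d((6, -3), (-1, 6)) = 11.4018
d((6, -3), (-4, 1)) = 10.7703
d((-1, 6), (-4, 1)) = 5.831

Closest pair: (10, -7) and (6, -3) with distance 5.6569

The closest pair is (10, -7) and (6, -3) with Euclidean distance 5.6569. For 4 points, brute-force pairwise comparison is shown above. For large n, the divide-and-conquer algorithm (sort by x, recurse on halves, check the dividing strip) achieves O(n log n).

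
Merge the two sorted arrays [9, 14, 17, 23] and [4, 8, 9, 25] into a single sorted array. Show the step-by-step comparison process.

Merging process:

Compare 9 vs 4: take 4 from right. Merged: [4]
Compare 9 vs 8: take 8 from right. Merged: [4, 8]
Compare 9 vs 9: take 9 from left. Merged: [4, 8, 9]
Compare 14 vs 9: take 9 from right. Merged: [4, 8, 9, 9]
Compare 14 vs 25: take 14 from left. Merged: [4, 8, 9, 9, 14]
Compare 17 vs 25: take 17 from left. Merged: [4, 8, 9, 9, 14, 17]
Compare 23 vs 25: take 23 from left. Merged: [4, 8, 9, 9, 14, 17, 23]
Append remaining from right: [25]. Merged: [4, 8, 9, 9, 14, 17, 23, 25]

Final merged array: [4, 8, 9, 9, 14, 17, 23, 25]
Total comparisons: 7

The merged array is [4, 8, 9, 9, 14, 17, 23, 25], requiring 7 comparisons. The merge step runs in O(n) time where n is the total number of elements.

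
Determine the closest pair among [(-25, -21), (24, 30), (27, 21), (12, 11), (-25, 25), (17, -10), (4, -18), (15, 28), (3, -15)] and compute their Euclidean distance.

Computing all pairwise distances among 9 points:

d((-25, -21), (24, 30)) = 70.7248
d((-25, -21), (27, 21)) = 66.8431
d((-25, -21), (12, 11)) = 48.9183
d((-25, -21), (-25, 25)) = 46.0
d((-25, -21), (17, -10)) = 43.4166
d((-25, -21), (4, -18)) = 29.1548
d((-25, -21), (15, 28)) = 63.2535
d((-25, -21), (3, -15)) = 28.6356
d((24, 30), (27, 21)) = 9.4868
d((24, 30), (12, 11)) = 22.4722
d((24, 30), (-25, 25)) = 49.2544
d((24, 30), (17, -10)) = 40.6079
d((24, 30), (4, -18)) = 52.0
d((24, 30), (15, 28)) = 9.2195
d((24, 30), (3, -15)) = 49.6588
d((27, 21), (12, 11)) = 18.0278
d((27, 21), (-25, 25)) = 52.1536
d((27, 21), (17, -10)) = 32.573
d((27, 21), (4, -18)) = 45.2769
d((27, 21), (15, 28)) = 13.8924
d((27, 21), (3, -15)) = 43.2666
d((12, 11), (-25, 25)) = 39.5601
d((12, 11), (17, -10)) = 21.587
d((12, 11), (4, -18)) = 30.0832
d((12, 11), (15, 28)) = 17.2627
d((12, 11), (3, -15)) = 27.5136
d((-25, 25), (17, -10)) = 54.6717
d((-25, 25), (4, -18)) = 51.8652
d((-25, 25), (15, 28)) = 40.1123
d((-25, 25), (3, -15)) = 48.8262
d((17, -10), (4, -18)) = 15.2643
d((17, -10), (15, 28)) = 38.0526
d((17, -10), (3, -15)) = 14.8661
d((4, -18), (15, 28)) = 47.2969
d((4, -18), (3, -15)) = 3.1623 <-- minimum
d((15, 28), (3, -15)) = 44.643

Closest pair: (4, -18) and (3, -15) with distance 3.1623

The closest pair is (4, -18) and (3, -15) with Euclidean distance 3.1623. For 9 points, brute-force pairwise comparison is shown above. For large n, the divide-and-conquer algorithm (sort by x, recurse on halves, check the dividing strip) achieves O(n log n).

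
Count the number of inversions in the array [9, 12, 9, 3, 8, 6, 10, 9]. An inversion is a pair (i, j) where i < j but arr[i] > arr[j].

Finding inversions in [9, 12, 9, 3, 8, 6, 10, 9]:

(0, 3): arr[0]=9 > arr[3]=3
(0, 4): arr[0]=9 > arr[4]=8
(0, 5): arr[0]=9 > arr[5]=6
(1, 2): arr[1]=12 > arr[2]=9
(1, 3): arr[1]=12 > arr[3]=3
(1, 4): arr[1]=12 > arr[4]=8
(1, 5): arr[1]=12 > arr[5]=6
(1, 6): arr[1]=12 > arr[6]=10
(1, 7): arr[1]=12 > arr[7]=9
(2, 3): arr[2]=9 > arr[3]=3
(2, 4): arr[2]=9 > arr[4]=8
(2, 5): arr[2]=9 > arr[5]=6
(4, 5): arr[4]=8 > arr[5]=6
(6, 7): arr[6]=10 > arr[7]=9

Total inversions: 14

The array has 14 inversion(s): (0,3), (0,4), (0,5), (1,2), (1,3), (1,4), (1,5), (1,6), (1,7), (2,3), (2,4), (2,5), (4,5), (6,7). Each pair (i,j) satisfies i < j and arr[i] > arr[j].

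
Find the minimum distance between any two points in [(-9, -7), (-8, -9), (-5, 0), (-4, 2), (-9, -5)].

Computing all pairwise distances among 5 points:

d((-9, -7), (-8, -9)) = 2.2361
d((-9, -7), (-5, 0)) = 8.0623
d((-9, -7), (-4, 2)) = 10.2956
d((-9, -7), (-9, -5)) = 2.0 <-- minimum
d((-8, -9), (-5, 0)) = 9.4868
d((-8, -9), (-4, 2)) = 11.7047
d((-8, -9), (-9, -5)) = 4.1231
d((-5, 0), (-4, 2)) = 2.2361
d((-5, 0), (-9, -5)) = 6.4031
d((-4, 2), (-9, -5)) = 8.6023

Closest pair: (-9, -7) and (-9, -5) with distance 2.0

The closest pair is (-9, -7) and (-9, -5) with Euclidean distance 2.0. For 5 points, brute-force pairwise comparison is shown above. For large n, the divide-and-conquer algorithm (sort by x, recurse on halves, check the dividing strip) achieves O(n log n).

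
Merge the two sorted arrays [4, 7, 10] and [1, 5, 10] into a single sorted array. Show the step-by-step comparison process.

Merging process:

Compare 4 vs 1: take 1 from right. Merged: [1]
Compare 4 vs 5: take 4 from left. Merged: [1, 4]
Compare 7 vs 5: take 5 from right. Merged: [1, 4, 5]
Compare 7 vs 10: take 7 from left. Merged: [1, 4, 5, 7]
Compare 10 vs 10: take 10 from left. Merged: [1, 4, 5, 7, 10]
Append remaining from right: [10]. Merged: [1, 4, 5, 7, 10, 10]

Final merged array: [1, 4, 5, 7, 10, 10]
Total comparisons: 5

The merged array is [1, 4, 5, 7, 10, 10], requiring 5 comparisons. The merge step runs in O(n) time where n is the total number of elements.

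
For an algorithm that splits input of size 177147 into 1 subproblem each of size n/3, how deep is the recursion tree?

For divide and conquer with division factor 3:

Problem sizes at each level:
Level 0: 177147
Level 1: 59049
Level 2: 19683
Level 3: 6561
Level 4: 2187
Level 5: 729
Level 6: 243
Level 7: 81
Level 8: 27
Level 9: 9
Level 10: 3
Level 11: 1

The root is level 0 and the size-1 base case is level 11 (the tree spans levels 0 through 11, i.e. 12 levels counting the root), so the depth is the number of divisions: log_3(177147) = 11

The recursion tree depth is log_3(177147) = 11. At each level, the problem size is divided by 3, so it takes 11 divisions to reduce to a base case of size 1. The algorithm makes 1 recursive call at each level.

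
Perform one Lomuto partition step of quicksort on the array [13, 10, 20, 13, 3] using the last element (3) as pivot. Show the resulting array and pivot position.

Lomuto partition with pivot = 3:

Initial array: [13, 10, 20, 13, 3]

arr[0]=13 > 3: no swap
arr[1]=10 > 3: no swap
arr[2]=20 > 3: no swap
arr[3]=13 > 3: no swap

Place pivot at position 0: [3, 10, 20, 13, 13]
Pivot position: 0

After partitioning with pivot 3, the array becomes [3, 10, 20, 13, 13]. The pivot is placed at index 0. All elements to the left of the pivot are <= 3, and all elements to the right are > 3.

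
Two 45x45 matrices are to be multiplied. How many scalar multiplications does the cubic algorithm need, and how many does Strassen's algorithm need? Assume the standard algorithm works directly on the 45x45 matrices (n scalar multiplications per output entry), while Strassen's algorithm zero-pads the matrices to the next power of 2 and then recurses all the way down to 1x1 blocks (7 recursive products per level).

Matrix multiplication for 45x45 matrices:

Strassen's algorithm requires power-of-2 dimensions. Pad 45x45 to 64x64 (next power of 2).

Standard algorithm: 45^3 = 91125 multiplications
Strassen's algorithm: 7^(log2(64)) = 7^6 = 117649 multiplications
Difference: 91125 - 117649 = -26524 (Strassen uses MORE here due to padding overhead — for small or just-over-power-of-2 n, padding can outweigh the per-level savings)

Standard: 91125 multiplications (45^3). Strassen: 117649 multiplications (7^6, after padding to 64x64). Strassen reduces 8 recursive multiplications to 7 at each level.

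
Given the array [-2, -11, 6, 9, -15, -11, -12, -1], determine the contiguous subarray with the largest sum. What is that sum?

Using Kadane's algorithm on [-2, -11, 6, 9, -15, -11, -12, -1]:

Scanning through the array:
Position 1 (value -11): max_ending_here = -11, max_so_far = -2
Position 2 (value 6): max_ending_here = 6, max_so_far = 6
Position 3 (value 9): max_ending_here = 15, max_so_far = 15
Position 4 (value -15): max_ending_here = 0, max_so_far = 15
Position 5 (value -11): max_ending_here = -11, max_so_far = 15
Position 6 (value -12): max_ending_here = -12, max_so_far = 15
Position 7 (value -1): max_ending_here = -1, max_so_far = 15

Maximum subarray: [6, 9]
Maximum sum: 15

The maximum subarray is [6, 9] with sum 15. This subarray runs from index 2 to index 3.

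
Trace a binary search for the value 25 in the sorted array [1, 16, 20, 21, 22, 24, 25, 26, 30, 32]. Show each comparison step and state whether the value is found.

Binary search for 25 in [1, 16, 20, 21, 22, 24, 25, 26, 30, 32]:

lo=0, hi=9, mid=4, arr[mid]=22 -> 22 < 25, search right half
lo=5, hi=9, mid=7, arr[mid]=26 -> 26 > 25, search left half
lo=5, hi=6, mid=5, arr[mid]=24 -> 24 < 25, search right half
lo=6, hi=6, mid=6, arr[mid]=25 -> Found target at index 6!

Binary search finds 25 at index 6 after 4 comparisons. The search repeatedly halves the search space by comparing with the middle element.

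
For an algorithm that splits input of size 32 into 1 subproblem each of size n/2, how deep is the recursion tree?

For divide and conquer with division factor 2:

Problem sizes at each level:
Level 0: 32
Level 1: 16
Level 2: 8
Level 3: 4
Level 4: 2
Level 5: 1

The root is level 0 and the size-1 base case is level 5 (the tree spans levels 0 through 5, i.e. 6 levels counting the root), so the depth is the number of divisions: log_2(32) = 5

The recursion tree depth is log_2(32) = 5. At each level, the problem size is divided by 2, so it takes 5 divisions to reduce to a base case of size 1. The algorithm makes 1 recursive call at each level.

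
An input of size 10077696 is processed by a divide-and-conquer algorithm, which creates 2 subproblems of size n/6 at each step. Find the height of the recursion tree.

For divide and conquer with division factor 6:

Problem sizes at each level:
Level 0: 10077696
Level 1: 1679616
Level 2: 279936
Level 3: 46656
Level 4: 7776
Level 5: 1296
Level 6: 216
Level 7: 36
Level 8: 6
Level 9: 1

The root is level 0 and the size-1 base case is level 9 (the tree spans levels 0 through 9, i.e. 10 levels counting the root), so the depth is the number of divisions: log_6(10077696) = 9

The recursion tree depth is log_6(10077696) = 9. At each level, the problem size is divided by 6, so it takes 9 divisions to reduce to a base case of size 1. The algorithm makes 2 recursive calls at each level.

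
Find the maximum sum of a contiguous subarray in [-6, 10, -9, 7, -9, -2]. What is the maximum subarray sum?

Using Kadane's algorithm on [-6, 10, -9, 7, -9, -2]:

Scanning through the array:
Position 1 (value 10): max_ending_here = 10, max_so_far = 10
Position 2 (value -9): max_ending_here = 1, max_so_far = 10
Position 3 (value 7): max_ending_here = 8, max_so_far = 10
Position 4 (value -9): max_ending_here = -1, max_so_far = 10
Position 5 (value -2): max_ending_here = -2, max_so_far = 10

Maximum subarray: [10]
Maximum sum: 10

The maximum subarray is [10] with sum 10. This subarray runs from index 1 to index 1.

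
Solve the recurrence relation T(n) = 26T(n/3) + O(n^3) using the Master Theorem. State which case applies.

Master Theorem for T(n) = 26T(n/3) + O(n^3):

a = 26, b = 3, c = 3
log_b(a) = log_3(26) = 2.9656

Case 3: c = 3 > log_3(26) = 2.9656
T(n) = O(n^3) = O(n^3)

For T(n) = 26T(n/3) + O(n^3): log_3(26) = 2.9656. This is Case 3 of the Master Theorem (c > log_b(a), work dominated by root), giving O(n^3).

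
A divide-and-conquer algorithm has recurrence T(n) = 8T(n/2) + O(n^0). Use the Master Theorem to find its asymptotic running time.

Master Theorem for T(n) = 8T(n/2) + O(n^0):

a = 8, b = 2, c = 0
log_b(a) = log_2(8) = 3.0000

Case 1: c = 0 < log_2(8) = 3.0000
T(n) = O(n^(log_2 8)) = O(n^3)

For T(n) = 8T(n/2) + O(n^0): log_2(8) = 3.0000. This is Case 1 of the Master Theorem (c < log_b(a), work dominated by leaves), giving O(n^3).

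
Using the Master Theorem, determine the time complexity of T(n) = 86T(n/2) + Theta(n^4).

Master Theorem for T(n) = 86T(n/2) + O(n^4):

a = 86, b = 2, c = 4
log_b(a) = log_2(86) = 6.4263

Case 1: c = 4 < log_2(86) = 6.4263
T(n) = O(n^(log_2 86))

For T(n) = 86T(n/2) + O(n^4): log_2(86) = 6.4263. This is Case 1 of the Master Theorem (c < log_b(a), work dominated by leaves), giving O(n^(log_2 86)).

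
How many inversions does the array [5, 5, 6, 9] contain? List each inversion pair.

Finding inversions in [5, 5, 6, 9]:


Total inversions: 0

The array has 0 inversions. It is already sorted.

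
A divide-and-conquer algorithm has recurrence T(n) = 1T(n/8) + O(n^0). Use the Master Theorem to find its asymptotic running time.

Master Theorem for T(n) = 1T(n/8) + O(n^0):

a = 1, b = 8, c = 0
log_b(a) = log_8(1) = 0.0000

Case 2: c = 0 = log_8(1) = 0.0000
T(n) = O(n^0 log n) = O(log n)

For T(n) = 1T(n/8) + O(n^0): log_8(1) = 0.0000. This is Case 2 of the Master Theorem (c = log_b(a), equal work at all levels), giving O(log n).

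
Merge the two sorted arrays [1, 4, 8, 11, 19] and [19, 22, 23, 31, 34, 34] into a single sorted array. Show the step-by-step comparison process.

Merging process:

Compare 1 vs 19: take 1 from left. Merged: [1]
Compare 4 vs 19: take 4 from left. Merged: [1, 4]
Compare 8 vs 19: take 8 from left. Merged: [1, 4, 8]
Compare 11 vs 19: take 11 from left. Merged: [1, 4, 8, 11]
Compare 19 vs 19: take 19 from left. Merged: [1, 4, 8, 11, 19]
Append remaining from right: [19, 22, 23, 31, 34, 34]. Merged: [1, 4, 8, 11, 19, 19, 22, 23, 31, 34, 34]

Final merged array: [1, 4, 8, 11, 19, 19, 22, 23, 31, 34, 34]
Total comparisons: 5

The merged array is [1, 4, 8, 11, 19, 19, 22, 23, 31, 34, 34], requiring 5 comparisons. The merge step runs in O(n) time where n is the total number of elements.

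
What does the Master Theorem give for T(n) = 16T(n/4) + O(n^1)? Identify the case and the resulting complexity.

Master Theorem for T(n) = 16T(n/4) + O(n^1):

a = 16, b = 4, c = 1
log_b(a) = log_4(16) = 2.0000

Case 1: c = 1 < log_4(16) = 2.0000
T(n) = O(n^(log_4 16)) = O(n^2)

For T(n) = 16T(n/4) + O(n^1): log_4(16) = 2.0000. This is Case 1 of the Master Theorem (c < log_b(a), work dominated by leaves), giving O(n^2).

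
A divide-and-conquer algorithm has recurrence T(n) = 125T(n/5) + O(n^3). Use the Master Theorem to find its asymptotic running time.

Master Theorem for T(n) = 125T(n/5) + O(n^3):

a = 125, b = 5, c = 3
log_b(a) = log_5(125) = 3.0000

Case 2: c = 3 = log_5(125) = 3.0000
T(n) = O(n^3 log n) = O(n^3 log n)

For T(n) = 125T(n/5) + O(n^3): log_5(125) = 3.0000. This is Case 2 of the Master Theorem (c = log_b(a), equal work at all levels), giving O(n^3 log n).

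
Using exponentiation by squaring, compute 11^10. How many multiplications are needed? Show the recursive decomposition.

Computing 11^10 by squaring (build up from 11^1; each line after the first costs one multiplication):

11^1 = 11
11^2 = (11^1)^2 = 11^2 = 121
11^4 = (11^2)^2 = 121^2 = 14641
11^5 = 11 * 11^4 = 11 * 14641 = 161051
11^10 = (11^5)^2 = 161051^2 = 25937424601

Result: 25937424601
Multiplications needed: 4 (4 lines after 11^1)

11^10 = 25937424601. Using exponentiation by squaring, this requires 4 multiplications. The key idea: if the exponent is even, square the half-power; if odd, multiply by the base once.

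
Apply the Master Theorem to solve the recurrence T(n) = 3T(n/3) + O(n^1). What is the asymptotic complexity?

Master Theorem for T(n) = 3T(n/3) + O(n^1):

a = 3, b = 3, c = 1
log_b(a) = log_3(3) = 1.0000

Case 2: c = 1 = log_3(3) = 1.0000
T(n) = O(n^1 log n) = O(n log n)

For T(n) = 3T(n/3) + O(n^1): log_3(3) = 1.0000. This is Case 2 of the Master Theorem (c = log_b(a), equal work at all levels), giving O(n log n).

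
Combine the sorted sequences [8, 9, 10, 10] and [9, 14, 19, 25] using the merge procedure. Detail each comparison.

Merging process:

Compare 8 vs 9: take 8 from left. Merged: [8]
Compare 9 vs 9: take 9 from left. Merged: [8, 9]
Compare 10 vs 9: take 9 from right. Merged: [8, 9, 9]
Compare 10 vs 14: take 10 from left. Merged: [8, 9, 9, 10]
Compare 10 vs 14: take 10 from left. Merged: [8, 9, 9, 10, 10]
Append remaining from right: [14, 19, 25]. Merged: [8, 9, 9, 10, 10, 14, 19, 25]

Final merged array: [8, 9, 9, 10, 10, 14, 19, 25]
Total comparisons: 5

The merged array is [8, 9, 9, 10, 10, 14, 19, 25], requiring 5 comparisons. The merge step runs in O(n) time where n is the total number of elements.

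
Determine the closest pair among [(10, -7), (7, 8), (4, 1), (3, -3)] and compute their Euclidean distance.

Computing all pairwise distances among 4 points:

d((10, -7), (7, 8)) = 15.2971
d((10, -7), (4, 1)) = 10.0
d((10, -7), (3, -3)) = 8.0623
d((7, 8), (4, 1)) = 7.6158
d((7, 8), (3, -3)) = 11.7047
d((4, 1), (3, -3)) = 4.1231 <-- minimum

Closest pair: (4, 1) and (3, -3) with distance 4.1231

The closest pair is (4, 1) and (3, -3) with Euclidean distance 4.1231. For 4 points, brute-force pairwise comparison is shown above. For large n, the divide-and-conquer algorithm (sort by x, recurse on halves, check the dividing strip) achieves O(n log n).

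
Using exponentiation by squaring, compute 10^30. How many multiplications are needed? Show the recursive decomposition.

Computing 10^30 by squaring (build up from 10^1; each line after the first costs one multiplication):

10^1 = 10
10^2 = (10^1)^2 = 10^2 = 100
10^3 = 10 * 10^2 = 10 * 100 = 1000
10^6 = (10^3)^2 = 1000^2 = 1000000
10^7 = 10 * 10^6 = 10 * 1000000 = 10000000
10^14 = (10^7)^2 = 10000000^2 = 100000000000000
10^15 = 10 * 10^14 = 10 * 100000000000000 = 1000000000000000
10^30 = (10^15)^2 = 1000000000000000^2 = 1000000000000000000000000000000

Result: 1000000000000000000000000000000
Multiplications needed: 7 (7 lines after 10^1)

10^30 = 1000000000000000000000000000000. Using exponentiation by squaring, this requires 7 multiplications. The key idea: if the exponent is even, square the half-power; if odd, multiply by the base once.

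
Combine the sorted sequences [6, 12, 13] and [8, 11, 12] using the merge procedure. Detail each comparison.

Merging process:

Compare 6 vs 8: take 6 from left. Merged: [6]
Compare 12 vs 8: take 8 from right. Merged: [6, 8]
Compare 12 vs 11: take 11 from right. Merged: [6, 8, 11]
Compare 12 vs 12: take 12 from left. Merged: [6, 8, 11, 12]
Compare 13 vs 12: take 12 from right. Merged: [6, 8, 11, 12, 12]
Append remaining from left: [13]. Merged: [6, 8, 11, 12, 12, 13]

Final merged array: [6, 8, 11, 12, 12, 13]
Total comparisons: 5

The merged array is [6, 8, 11, 12, 12, 13], requiring 5 comparisons. The merge step runs in O(n) time where n is the total number of elements.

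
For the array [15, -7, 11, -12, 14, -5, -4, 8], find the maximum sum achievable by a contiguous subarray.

Using Kadane's algorithm on [15, -7, 11, -12, 14, -5, -4, 8]:

Scanning through the array:
Position 1 (value -7): max_ending_here = 8, max_so_far = 15
Position 2 (value 11): max_ending_here = 19, max_so_far = 19
Position 3 (value -12): max_ending_here = 7, max_so_far = 19
Position 4 (value 14): max_ending_here = 21, max_so_far = 21
Position 5 (value -5): max_ending_here = 16, max_so_far = 21
Position 6 (value -4): max_ending_here = 12, max_so_far = 21
Position 7 (value 8): max_ending_here = 20, max_so_far = 21

Maximum subarray: [15, -7, 11, -12, 14]
Maximum sum: 21

The maximum subarray is [15, -7, 11, -12, 14] with sum 21. This subarray runs from index 0 to index 4.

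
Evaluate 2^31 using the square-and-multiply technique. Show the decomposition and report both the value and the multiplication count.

Computing 2^31 by squaring (build up from 2^1; each line after the first costs one multiplication):

2^1 = 2
2^2 = (2^1)^2 = 2^2 = 4
2^3 = 2 * 2^2 = 2 * 4 = 8
2^6 = (2^3)^2 = 8^2 = 64
2^7 = 2 * 2^6 = 2 * 64 = 128
2^14 = (2^7)^2 = 128^2 = 16384
2^15 = 2 * 2^14 = 2 * 16384 = 32768
2^30 = (2^15)^2 = 32768^2 = 1073741824
2^31 = 2 * 2^30 = 2 * 1073741824 = 2147483648

Result: 2147483648
Multiplications needed: 8 (8 lines after 2^1)

2^31 = 2147483648. Using exponentiation by squaring, this requires 8 multiplications. The key idea: if the exponent is even, square the half-power; if odd, multiply by the base once.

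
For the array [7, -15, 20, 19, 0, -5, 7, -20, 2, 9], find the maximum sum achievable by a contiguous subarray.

Using Kadane's algorithm on [7, -15, 20, 19, 0, -5, 7, -20, 2, 9]:

Scanning through the array:
Position 1 (value -15): max_ending_here = -8, max_so_far = 7
Position 2 (value 20): max_ending_here = 20, max_so_far = 20
Position 3 (value 19): max_ending_here = 39, max_so_far = 39
Position 4 (value 0): max_ending_here = 39, max_so_far = 39
Position 5 (value -5): max_ending_here = 34, max_so_far = 39
Position 6 (value 7): max_ending_here = 41, max_so_far = 41
Position 7 (value -20): max_ending_here = 21, max_so_far = 41
Position 8 (value 2): max_ending_here = 23, max_so_far = 41
Position 9 (value 9): max_ending_here = 32, max_so_far = 41

Maximum subarray: [20, 19, 0, -5, 7]
Maximum sum: 41

The maximum subarray is [20, 19, 0, -5, 7] with sum 41. This subarray runs from index 2 to index 6.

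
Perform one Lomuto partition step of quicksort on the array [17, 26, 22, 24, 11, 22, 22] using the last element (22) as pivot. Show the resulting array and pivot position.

Lomuto partition with pivot = 22:

Initial array: [17, 26, 22, 24, 11, 22, 22]

arr[0]=17 <= 22: swap with position 0, array becomes [17, 26, 22, 24, 11, 22, 22]
arr[1]=26 > 22: no swap
arr[2]=22 <= 22: swap with position 1, array becomes [17, 22, 26, 24, 11, 22, 22]
arr[3]=24 > 22: no swap
arr[4]=11 <= 22: swap with position 2, array becomes [17, 22, 11, 24, 26, 22, 22]
arr[5]=22 <= 22: swap with position 3, array becomes [17, 22, 11, 22, 26, 24, 22]

Place pivot at position 4: [17, 22, 11, 22, 22, 24, 26]
Pivot position: 4

After partitioning with pivot 22, the array becomes [17, 22, 11, 22, 22, 24, 26]. The pivot is placed at index 4. All elements to the left of the pivot are <= 22, and all elements to the right are > 22.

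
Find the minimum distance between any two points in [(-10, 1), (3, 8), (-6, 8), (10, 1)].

Computing all pairwise distances among 4 points:

d((-10, 1), (3, 8)) = 14.7648
d((-10, 1), (-6, 8)) = 8.0623 <-- minimum
d((-10, 1), (10, 1)) = 20.0
d((3, 8), (-6, 8)) = 9.0
d((3, 8), (10, 1)) = 9.8995
d((-6, 8), (10, 1)) = 17.4642

Closest pair: (-10, 1) and (-6, 8) with distance 8.0623

The closest pair is (-10, 1) and (-6, 8) with Euclidean distance 8.0623. For 4 points, brute-force pairwise comparison is shown above. For large n, the divide-and-conquer algorithm (sort by x, recurse on halves, check the dividing strip) achieves O(n log n).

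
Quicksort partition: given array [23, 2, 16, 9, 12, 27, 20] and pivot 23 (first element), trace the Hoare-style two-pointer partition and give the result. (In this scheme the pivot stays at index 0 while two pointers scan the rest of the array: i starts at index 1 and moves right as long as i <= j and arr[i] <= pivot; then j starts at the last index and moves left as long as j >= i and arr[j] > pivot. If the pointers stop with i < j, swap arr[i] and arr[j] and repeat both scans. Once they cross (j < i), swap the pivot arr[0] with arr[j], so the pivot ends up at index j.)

Hoare-style two-pointer partition with pivot = 23:

Initial array: [23, 2, 16, 9, 12, 27, 20]

Pointers start at i = 1, j = 6.
i stops at index 5 (arr[5]=27 > 23), j stops at index 6 (arr[6]=20 <= 23): swap arr[5] and arr[6], array becomes [23, 2, 16, 9, 12, 20, 27]
i ends at 6, j ends at 5: the pointers have crossed (j < i), so scanning stops.

Swap pivot arr[0] with arr[5] to place pivot at position 5: [20, 2, 16, 9, 12, 23, 27]
Pivot position: 5

After partitioning with pivot 23, the array becomes [20, 2, 16, 9, 12, 23, 27]. The pivot is placed at index 5. All elements to the left of the pivot are <= 23, and all elements to the right are > 23.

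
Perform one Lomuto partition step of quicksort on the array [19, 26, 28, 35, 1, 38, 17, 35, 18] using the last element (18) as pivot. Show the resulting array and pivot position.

Lomuto partition with pivot = 18:

Initial array: [19, 26, 28, 35, 1, 38, 17, 35, 18]

arr[0]=19 > 18: no swap
arr[1]=26 > 18: no swap
arr[2]=28 > 18: no swap
arr[3]=35 > 18: no swap
arr[4]=1 <= 18: swap with position 0, array becomes [1, 26, 28, 35, 19, 38, 17, 35, 18]
arr[5]=38 > 18: no swap
arr[6]=17 <= 18: swap with position 1, array becomes [1, 17, 28, 35, 19, 38, 26, 35, 18]
arr[7]=35 > 18: no swap

Place pivot at position 2: [1, 17, 18, 35, 19, 38, 26, 35, 28]
Pivot position: 2

After partitioning with pivot 18, the array becomes [1, 17, 18, 35, 19, 38, 26, 35, 28]. The pivot is placed at index 2. All elements to the left of the pivot are <= 18, and all elements to the right are > 18.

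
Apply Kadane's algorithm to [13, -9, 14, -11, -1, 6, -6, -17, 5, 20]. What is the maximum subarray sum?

Using Kadane's algorithm on [13, -9, 14, -11, -1, 6, -6, -17, 5, 20]:

Scanning through the array:
Position 1 (value -9): max_ending_here = 4, max_so_far = 13
Position 2 (value 14): max_ending_here = 18, max_so_far = 18
Position 3 (value -11): max_ending_here = 7, max_so_far = 18
Position 4 (value -1): max_ending_here = 6, max_so_far = 18
Position 5 (value 6): max_ending_here = 12, max_so_far = 18
Position 6 (value -6): max_ending_here = 6, max_so_far = 18
Position 7 (value -17): max_ending_here = -11, max_so_far = 18
Position 8 (value 5): max_ending_here = 5, max_so_far = 18
Position 9 (value 20): max_ending_here = 25, max_so_far = 25

Maximum subarray: [5, 20]
Maximum sum: 25

The maximum subarray is [5, 20] with sum 25. This subarray runs from index 8 to index 9.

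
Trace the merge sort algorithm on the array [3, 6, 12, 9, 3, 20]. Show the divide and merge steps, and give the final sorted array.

Merge sort trace:

Split: [3, 6, 12, 9, 3, 20] -> [3, 6, 12] and [9, 3, 20]
  Split: [3, 6, 12] -> [3] and [6, 12]
    Split: [6, 12] -> [6] and [12]
    Merge: [6] + [12] -> [6, 12]
  Merge: [3] + [6, 12] -> [3, 6, 12]
  Split: [9, 3, 20] -> [9] and [3, 20]
    Split: [3, 20] -> [3] and [20]
    Merge: [3] + [20] -> [3, 20]
  Merge: [9] + [3, 20] -> [3, 9, 20]
Merge: [3, 6, 12] + [3, 9, 20] -> [3, 3, 6, 9, 12, 20]

Final sorted array: [3, 3, 6, 9, 12, 20]

The merge sort proceeds by recursively splitting the array and merging sorted halves.
After all merges, the sorted array is [3, 3, 6, 9, 12, 20].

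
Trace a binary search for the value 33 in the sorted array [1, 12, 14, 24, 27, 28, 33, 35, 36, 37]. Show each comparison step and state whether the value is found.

Binary search for 33 in [1, 12, 14, 24, 27, 28, 33, 35, 36, 37]:

lo=0, hi=9, mid=4, arr[mid]=27 -> 27 < 33, search right half
lo=5, hi=9, mid=7, arr[mid]=35 -> 35 > 33, search left half
lo=5, hi=6, mid=5, arr[mid]=28 -> 28 < 33, search right half
lo=6, hi=6, mid=6, arr[mid]=33 -> Found target at index 6!

Binary search finds 33 at index 6 after 4 comparisons. The search repeatedly halves the search space by comparing with the middle element.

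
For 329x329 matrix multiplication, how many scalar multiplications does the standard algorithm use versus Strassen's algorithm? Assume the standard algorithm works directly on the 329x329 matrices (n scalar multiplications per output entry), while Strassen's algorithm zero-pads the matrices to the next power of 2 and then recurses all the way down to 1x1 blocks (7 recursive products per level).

Matrix multiplication for 329x329 matrices:

Strassen's algorithm requires power-of-2 dimensions. Pad 329x329 to 512x512 (next power of 2).

Standard algorithm: 329^3 = 35611289 multiplications
Strassen's algorithm: 7^(log2(512)) = 7^9 = 40353607 multiplications
Difference: 35611289 - 40353607 = -4742318 (Strassen uses MORE here due to padding overhead — for small or just-over-power-of-2 n, padding can outweigh the per-level savings)

Standard: 35611289 multiplications (329^3). Strassen: 40353607 multiplications (7^9, after padding to 512x512). Strassen reduces 8 recursive multiplications to 7 at each level.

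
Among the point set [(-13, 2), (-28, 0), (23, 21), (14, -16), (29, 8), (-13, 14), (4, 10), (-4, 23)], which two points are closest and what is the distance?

Computing all pairwise distances among 8 points:

d((-13, 2), (-28, 0)) = 15.1327
d((-13, 2), (23, 21)) = 40.7063
d((-13, 2), (14, -16)) = 32.45
d((-13, 2), (29, 8)) = 42.4264
d((-13, 2), (-13, 14)) = 12.0 <-- minimum
d((-13, 2), (4, 10)) = 18.7883
d((-13, 2), (-4, 23)) = 22.8473
d((-28, 0), (23, 21)) = 55.1543
d((-28, 0), (14, -16)) = 44.9444
d((-28, 0), (29, 8)) = 57.5587
d((-28, 0), (-13, 14)) = 20.5183
d((-28, 0), (4, 10)) = 33.5261
d((-28, 0), (-4, 23)) = 33.2415
d((23, 21), (14, -16)) = 38.0789
d((23, 21), (29, 8)) = 14.3178
d((23, 21), (-13, 14)) = 36.6742
d((23, 21), (4, 10)) = 21.9545
d((23, 21), (-4, 23)) = 27.074
d((14, -16), (29, 8)) = 28.3019
d((14, -16), (-13, 14)) = 40.3609
d((14, -16), (4, 10)) = 27.8568
d((14, -16), (-4, 23)) = 42.9535
d((29, 8), (-13, 14)) = 42.4264
d((29, 8), (4, 10)) = 25.0799
d((29, 8), (-4, 23)) = 36.2491
d((-13, 14), (4, 10)) = 17.4642
d((-13, 14), (-4, 23)) = 12.7279
d((4, 10), (-4, 23)) = 15.2643

Closest pair: (-13, 2) and (-13, 14) with distance 12.0

The closest pair is (-13, 2) and (-13, 14) with Euclidean distance 12.0. For 8 points, brute-force pairwise comparison is shown above. For large n, the divide-and-conquer algorithm (sort by x, recurse on halves, check the dividing strip) achieves O(n log n).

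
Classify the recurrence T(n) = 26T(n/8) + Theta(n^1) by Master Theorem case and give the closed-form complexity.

Master Theorem for T(n) = 26T(n/8) + O(n^1):

a = 26, b = 8, c = 1
log_b(a) = log_8(26) = 1.5668

Case 1: c = 1 < log_8(26) = 1.5668
T(n) = O(n^(log_8 26))

For T(n) = 26T(n/8) + O(n^1): log_8(26) = 1.5668. This is Case 1 of the Master Theorem (c < log_b(a), work dominated by leaves), giving O(n^(log_8 26)).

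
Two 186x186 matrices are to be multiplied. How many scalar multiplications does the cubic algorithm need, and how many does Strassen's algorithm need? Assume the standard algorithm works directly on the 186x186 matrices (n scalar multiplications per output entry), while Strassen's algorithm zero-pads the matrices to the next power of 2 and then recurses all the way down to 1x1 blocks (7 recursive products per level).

Matrix multiplication for 186x186 matrices:

Strassen's algorithm requires power-of-2 dimensions. Pad 186x186 to 256x256 (next power of 2).

Standard algorithm: 186^3 = 6434856 multiplications
Strassen's algorithm: 7^(log2(256)) = 7^8 = 5764801 multiplications
Savings: 6434856 - 5764801 = 670055 multiplications

Standard: 6434856 multiplications (186^3). Strassen: 5764801 multiplications (7^8, after padding to 256x256). Strassen reduces 8 recursive multiplications to 7 at each level.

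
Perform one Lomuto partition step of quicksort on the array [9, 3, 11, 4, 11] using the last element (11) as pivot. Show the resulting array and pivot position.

Lomuto partition with pivot = 11:

Initial array: [9, 3, 11, 4, 11]

arr[0]=9 <= 11: swap with position 0, array becomes [9, 3, 11, 4, 11]
arr[1]=3 <= 11: swap with position 1, array becomes [9, 3, 11, 4, 11]
arr[2]=11 <= 11: swap with position 2, array becomes [9, 3, 11, 4, 11]
arr[3]=4 <= 11: swap with position 3, array becomes [9, 3, 11, 4, 11]

Place pivot at position 4: [9, 3, 11, 4, 11]
Pivot position: 4

After partitioning with pivot 11, the array becomes [9, 3, 11, 4, 11]. The pivot is placed at index 4. All elements to the left of the pivot are <= 11, and all elements to the right are > 11.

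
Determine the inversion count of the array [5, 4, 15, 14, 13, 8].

Finding inversions in [5, 4, 15, 14, 13, 8]:

(0, 1): arr[0]=5 > arr[1]=4
(2, 3): arr[2]=15 > arr[3]=14
(2, 4): arr[2]=15 > arr[4]=13
(2, 5): arr[2]=15 > arr[5]=8
(3, 4): arr[3]=14 > arr[4]=13
(3, 5): arr[3]=14 > arr[5]=8
(4, 5): arr[4]=13 > arr[5]=8

Total inversions: 7

The array has 7 inversion(s): (0,1), (2,3), (2,4), (2,5), (3,4), (3,5), (4,5). Each pair (i,j) satisfies i < j and arr[i] > arr[j].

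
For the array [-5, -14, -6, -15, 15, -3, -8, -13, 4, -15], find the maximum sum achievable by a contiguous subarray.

Using Kadane's algorithm on [-5, -14, -6, -15, 15, -3, -8, -13, 4, -15]:

Scanning through the array:
Position 1 (value -14): max_ending_here = -14, max_so_far = -5
Position 2 (value -6): max_ending_here = -6, max_so_far = -5
Position 3 (value -15): max_ending_here = -15, max_so_far = -5
Position 4 (value 15): max_ending_here = 15, max_so_far = 15
Position 5 (value -3): max_ending_here = 12, max_so_far = 15
Position 6 (value -8): max_ending_here = 4, max_so_far = 15
Position 7 (value -13): max_ending_here = -9, max_so_far = 15
Position 8 (value 4): max_ending_here = 4, max_so_far = 15
Position 9 (value -15): max_ending_here = -11, max_so_far = 15

Maximum subarray: [15]
Maximum sum: 15

The maximum subarray is [15] with sum 15. This subarray runs from index 4 to index 4.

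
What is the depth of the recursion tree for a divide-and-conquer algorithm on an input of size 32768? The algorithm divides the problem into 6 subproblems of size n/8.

For divide and conquer with division factor 8:

Problem sizes at each level:
Level 0: 32768
Level 1: 4096
Level 2: 512
Level 3: 64
Level 4: 8
Level 5: 1

The root is level 0 and the size-1 base case is level 5 (the tree spans levels 0 through 5, i.e. 6 levels counting the root), so the depth is the number of divisions: log_8(32768) = 5

The recursion tree depth is log_8(32768) = 5. At each level, the problem size is divided by 8, so it takes 5 divisions to reduce to a base case of size 1. The algorithm makes 6 recursive calls at each level.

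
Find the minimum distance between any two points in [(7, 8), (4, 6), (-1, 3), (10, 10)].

Computing all pairwise distances among 4 points:

d((7, 8), (4, 6)) = 3.6056 <-- minimum
d((7, 8), (-1, 3)) = 9.434
d((7, 8), (10, 10)) = 3.6056 <-- minimum
d((4, 6), (-1, 3)) = 5.831
d((4, 6), (10, 10)) = 7.2111
d((-1, 3), (10, 10)) = 13.0384

Minimum distance: 3.6056 (tie among 2 pairs: (7, 8) and (4, 6); (7, 8) and (10, 10))

The minimum Euclidean distance is 3.6056. There is a tie: 2 pairs achieve this minimum — (7, 8) and (4, 6); (7, 8) and (10, 10). Any of these is a valid closest pair. For 4 points, brute-force pairwise comparison is shown above. For large n, the divide-and-conquer algorithm (sort by x, recurse on halves, check the dividing strip) achieves O(n log n).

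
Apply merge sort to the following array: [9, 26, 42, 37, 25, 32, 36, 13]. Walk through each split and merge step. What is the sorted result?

Merge sort trace:

Split: [9, 26, 42, 37, 25, 32, 36, 13] -> [9, 26, 42, 37] and [25, 32, 36, 13]
  Split: [9, 26, 42, 37] -> [9, 26] and [42, 37]
    Split: [9, 26] -> [9] and [26]
    Merge: [9] + [26] -> [9, 26]
    Split: [42, 37] -> [42] and [37]
    Merge: [42] + [37] -> [37, 42]
  Merge: [9, 26] + [37, 42] -> [9, 26, 37, 42]
  Split: [25, 32, 36, 13] -> [25, 32] and [36, 13]
    Split: [25, 32] -> [25] and [32]
    Merge: [25] + [32] -> [25, 32]
    Split: [36, 13] -> [36] and [13]
    Merge: [36] + [13] -> [13, 36]
  Merge: [25, 32] + [13, 36] -> [13, 25, 32, 36]
Merge: [9, 26, 37, 42] + [13, 25, 32, 36] -> [9, 13, 25, 26, 32, 36, 37, 42]

Final sorted array: [9, 13, 25, 26, 32, 36, 37, 42]

The merge sort proceeds by recursively splitting the array and merging sorted halves.
After all merges, the sorted array is [9, 13, 25, 26, 32, 36, 37, 42].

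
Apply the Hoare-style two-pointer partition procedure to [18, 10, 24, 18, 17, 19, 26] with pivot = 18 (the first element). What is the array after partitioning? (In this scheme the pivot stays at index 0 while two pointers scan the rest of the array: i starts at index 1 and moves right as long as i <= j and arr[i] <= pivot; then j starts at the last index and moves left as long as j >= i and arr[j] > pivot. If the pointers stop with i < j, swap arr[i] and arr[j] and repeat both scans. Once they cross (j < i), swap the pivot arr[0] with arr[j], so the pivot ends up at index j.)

Hoare-style two-pointer partition with pivot = 18:

Initial array: [18, 10, 24, 18, 17, 19, 26]

Pointers start at i = 1, j = 6.
i stops at index 2 (arr[2]=24 > 18), j stops at index 4 (arr[4]=17 <= 18): swap arr[2] and arr[4], array becomes [18, 10, 17, 18, 24, 19, 26]
i ends at 4, j ends at 3: the pointers have crossed (j < i), so scanning stops.

Swap pivot arr[0] with arr[3] to place pivot at position 3: [18, 10, 17, 18, 24, 19, 26]
Pivot position: 3

After partitioning with pivot 18, the array becomes [18, 10, 17, 18, 24, 19, 26]. The pivot is placed at index 3. All elements to the left of the pivot are <= 18, and all elements to the right are > 18.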